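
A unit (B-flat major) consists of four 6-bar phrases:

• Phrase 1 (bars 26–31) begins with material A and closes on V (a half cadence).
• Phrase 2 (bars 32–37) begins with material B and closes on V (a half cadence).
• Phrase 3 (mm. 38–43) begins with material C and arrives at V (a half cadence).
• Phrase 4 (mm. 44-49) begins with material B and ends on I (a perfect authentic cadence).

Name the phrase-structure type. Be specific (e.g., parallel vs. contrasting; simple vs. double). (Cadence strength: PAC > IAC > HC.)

contrasting double period

Four phrases in two halves: the first half (mm. 26–37) ends with a half cadence, the second (bars 38-49) with a perfect authentic cadence — a large antecedent–consequent pair, i.e. a double period.
Phrase 3 begins with different material from phrase 1, making it contrasting.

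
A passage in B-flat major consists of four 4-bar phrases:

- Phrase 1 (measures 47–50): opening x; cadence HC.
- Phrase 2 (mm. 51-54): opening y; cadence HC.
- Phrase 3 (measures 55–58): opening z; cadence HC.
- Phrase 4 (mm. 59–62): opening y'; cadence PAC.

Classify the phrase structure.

Four phrases in two halves: the first half (mm. 47–54) ends with a half cadence, the second (mm. 55–62) with a perfect authentic cadence — a large antecedent–consequent pair, i.e. a double period.
Phrase 3 begins with different material from phrase 1, making it contrasting.

contrasting double period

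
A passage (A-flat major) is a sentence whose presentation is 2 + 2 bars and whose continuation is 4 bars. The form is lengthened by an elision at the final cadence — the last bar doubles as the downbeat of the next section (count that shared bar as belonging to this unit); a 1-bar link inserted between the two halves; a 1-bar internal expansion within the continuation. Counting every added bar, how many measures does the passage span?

10 measures

Basic sentence: 2 + 2 + 4 = 8 bars.
8 (basic form) + 1 (link) + 1 (internal expansion) = 10.
The elision shares a bar with the next section but does not change this unit's count.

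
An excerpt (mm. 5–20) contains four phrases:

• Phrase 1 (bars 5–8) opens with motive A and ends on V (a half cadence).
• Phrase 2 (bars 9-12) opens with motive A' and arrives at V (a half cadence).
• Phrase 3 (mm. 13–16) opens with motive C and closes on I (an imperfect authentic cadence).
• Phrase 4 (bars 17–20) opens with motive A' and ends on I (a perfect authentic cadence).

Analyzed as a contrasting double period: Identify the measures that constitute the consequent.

measures 13–20

In a double period the four phrases pair into a large antecedent (phrases 1–2, ending half cadence) and a large consequent (phrases 3–4, ending perfect authentic cadence). The consequent spans mm. 13–20.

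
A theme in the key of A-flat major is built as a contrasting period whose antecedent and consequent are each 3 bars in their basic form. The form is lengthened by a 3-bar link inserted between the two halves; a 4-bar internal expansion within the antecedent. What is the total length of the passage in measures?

Basic contrasting period: 3 + 3 = 6 bars.
6 (basic form) + 3 (link) + 4 (internal expansion) = 13.

13 measures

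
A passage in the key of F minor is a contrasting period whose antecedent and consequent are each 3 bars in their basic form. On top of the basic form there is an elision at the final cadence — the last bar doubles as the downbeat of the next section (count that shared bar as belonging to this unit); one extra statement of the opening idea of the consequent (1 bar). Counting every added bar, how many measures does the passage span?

7 measures

Basic contrasting period: 3 + 3 = 6 bars.
6 (basic form) + 1 (extra statement) = 7.
The elision shares a bar with the next section but does not change this unit's count.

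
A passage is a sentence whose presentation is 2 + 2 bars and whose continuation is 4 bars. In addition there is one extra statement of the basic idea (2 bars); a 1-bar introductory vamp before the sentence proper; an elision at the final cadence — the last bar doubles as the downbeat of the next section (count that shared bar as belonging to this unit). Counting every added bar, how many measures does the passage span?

11 measures

Basic sentence: 2 + 2 + 4 = 8 bars.
8 (basic form) + 2 (extra statement) + 1 (introduction) = 11.
The elision shares a bar with the next section but does not change this unit's count.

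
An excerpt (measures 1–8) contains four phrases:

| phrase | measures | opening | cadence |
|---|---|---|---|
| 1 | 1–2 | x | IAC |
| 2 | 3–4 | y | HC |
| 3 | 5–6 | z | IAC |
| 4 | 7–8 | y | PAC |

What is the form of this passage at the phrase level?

contrasting double period

Four phrases in two halves: the first half (mm. 1–4) ends with a half cadence, the second (bars 5-8) with a perfect authentic cadence — a large antecedent–consequent pair, i.e. a double period.
Phrase 3 begins with different material from phrase 1, making it contrasting.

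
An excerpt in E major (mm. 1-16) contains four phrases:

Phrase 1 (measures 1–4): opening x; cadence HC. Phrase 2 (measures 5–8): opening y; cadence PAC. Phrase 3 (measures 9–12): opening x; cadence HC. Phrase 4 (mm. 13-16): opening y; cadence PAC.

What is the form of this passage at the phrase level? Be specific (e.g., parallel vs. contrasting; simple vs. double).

The cadence pattern HC–PAC–HC–PAC is weak–strong twice, and phrases 3–4 restate phrases 1–2: a period heard twice, not a double period (which would end weakly at phrase 2).

repeated period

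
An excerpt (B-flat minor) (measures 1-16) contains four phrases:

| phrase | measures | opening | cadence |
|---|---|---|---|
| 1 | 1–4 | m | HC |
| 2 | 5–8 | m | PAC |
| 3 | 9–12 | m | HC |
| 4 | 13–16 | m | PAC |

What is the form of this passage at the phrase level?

The cadence pattern HC–PAC–HC–PAC is weak–strong twice, and phrases 3–4 restate phrases 1–2: a period heard twice, not a double period (which would end weakly at phrase 2).

repeated period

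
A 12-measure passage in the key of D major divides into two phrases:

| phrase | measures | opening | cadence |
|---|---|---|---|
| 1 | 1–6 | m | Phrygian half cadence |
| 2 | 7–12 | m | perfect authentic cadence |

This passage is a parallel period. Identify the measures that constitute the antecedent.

measures 1–6

The antecedent is the phrase ending with the weaker cadence (Phrygian half cadence, phrase 1) and the consequent the one ending more conclusively (perfect authentic cadence, phrase 2); the antecedent is mm. 1–6.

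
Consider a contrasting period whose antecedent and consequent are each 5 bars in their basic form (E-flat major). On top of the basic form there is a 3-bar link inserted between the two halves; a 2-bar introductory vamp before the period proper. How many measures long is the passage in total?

Basic contrasting period: 5 + 5 = 10 bars.
10 (basic form) + 3 (link) + 2 (introduction) = 15.

15 measures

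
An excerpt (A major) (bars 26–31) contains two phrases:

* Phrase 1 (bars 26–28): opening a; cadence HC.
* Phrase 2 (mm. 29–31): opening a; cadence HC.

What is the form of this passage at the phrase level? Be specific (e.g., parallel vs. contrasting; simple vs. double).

Both phrases have the same opening (a) and the same cadence (half cadence): the second is a restatement, not a consequent, so this is a repeated phrase rather than a period.

repeated phrase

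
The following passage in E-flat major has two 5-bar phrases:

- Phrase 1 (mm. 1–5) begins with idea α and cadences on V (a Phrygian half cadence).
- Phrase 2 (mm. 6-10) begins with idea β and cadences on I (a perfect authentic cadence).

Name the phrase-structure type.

Phrase 1 ends with a Phrygian half cadence (weaker) and phrase 2 with a perfect authentic cadence (stronger): antecedent + consequent = a period.
The two phrases open with different material (α / β), so the period is contrasting.

contrasting period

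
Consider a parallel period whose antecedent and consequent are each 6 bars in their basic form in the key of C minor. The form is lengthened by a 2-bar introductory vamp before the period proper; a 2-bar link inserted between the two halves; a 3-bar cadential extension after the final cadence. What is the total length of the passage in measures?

Basic parallel period: 6 + 6 = 12 bars.
12 (basic form) + 2 (introduction) + 2 (link) + 3 (cadential extension) = 19.

19 measures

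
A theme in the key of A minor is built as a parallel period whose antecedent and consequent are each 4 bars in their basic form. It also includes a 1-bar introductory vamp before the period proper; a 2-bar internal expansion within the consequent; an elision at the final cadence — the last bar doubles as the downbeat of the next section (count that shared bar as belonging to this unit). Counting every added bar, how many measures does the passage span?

11 measures

Basic parallel period: 4 + 4 = 8 bars.
8 (basic form) + 1 (introduction) + 2 (internal expansion) = 11.
The elision shares a bar with the next section but does not change this unit's count.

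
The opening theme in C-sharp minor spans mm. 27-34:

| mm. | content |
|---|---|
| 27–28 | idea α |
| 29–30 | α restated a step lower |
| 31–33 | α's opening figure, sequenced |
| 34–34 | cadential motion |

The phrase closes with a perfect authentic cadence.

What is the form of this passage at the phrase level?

Basic idea (mm. 27–28) + its repetition (measures 29-30) form the presentation; fragmentation and cadence (measures 31–34) form the continuation — the 8-bar whole is a sentence.

sentence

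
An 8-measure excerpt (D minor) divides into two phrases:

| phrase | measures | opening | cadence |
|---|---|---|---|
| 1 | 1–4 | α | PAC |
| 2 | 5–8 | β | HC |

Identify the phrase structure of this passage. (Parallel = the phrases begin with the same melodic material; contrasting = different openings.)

phrase group

The second phrase closes with a half cadence, which is not stronger than the first phrase's perfect authentic cadence; without a weak→strong cadential pair there is no antecedent–consequent relationship, so this is a phrase group rather than a period.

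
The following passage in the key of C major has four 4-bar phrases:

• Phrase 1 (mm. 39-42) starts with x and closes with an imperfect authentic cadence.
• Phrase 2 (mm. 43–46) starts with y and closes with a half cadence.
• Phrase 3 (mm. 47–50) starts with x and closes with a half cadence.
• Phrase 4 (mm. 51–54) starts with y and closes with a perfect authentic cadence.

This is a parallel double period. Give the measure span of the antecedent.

In a double period the first pair of phrases (ending half cadence) is the large antecedent and the second pair (ending perfect authentic cadence) is the large consequent; the antecedent is measures 39–46.

measures 39–46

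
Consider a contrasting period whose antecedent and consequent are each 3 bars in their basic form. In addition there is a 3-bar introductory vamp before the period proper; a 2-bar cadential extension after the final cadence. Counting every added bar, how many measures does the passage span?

Basic contrasting period: 3 + 3 = 6 bars.
6 (basic form) + 3 (introduction) + 2 (cadential extension) = 11.

11 measures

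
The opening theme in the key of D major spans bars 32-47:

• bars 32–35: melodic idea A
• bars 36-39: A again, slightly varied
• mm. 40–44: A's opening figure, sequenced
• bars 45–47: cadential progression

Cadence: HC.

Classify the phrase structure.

sentence

Basic idea (bars 32–35) + its repetition (mm. 36-39) form the presentation; fragmentation and cadence (measures 40-47) form the continuation — the 16-bar whole is a sentence.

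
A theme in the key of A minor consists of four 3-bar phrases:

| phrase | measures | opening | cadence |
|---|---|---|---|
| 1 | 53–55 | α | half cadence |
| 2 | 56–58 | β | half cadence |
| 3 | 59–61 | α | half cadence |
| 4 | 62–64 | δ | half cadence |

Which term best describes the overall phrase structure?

phrase group

Phrase 4 ends with a half cadence, no stronger than phrase 2's half cadence, so the four phrases do not form a double period; nor do phrases 3–4 duplicate 1–2, so it is not a repeated period. With no phrase reaching a conclusive cadence, the passage is a phrase group.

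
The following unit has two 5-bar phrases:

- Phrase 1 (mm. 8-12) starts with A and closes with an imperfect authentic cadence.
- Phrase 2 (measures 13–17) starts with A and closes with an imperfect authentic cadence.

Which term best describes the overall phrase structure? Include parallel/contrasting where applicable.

repeated phrase

Both phrases have the same opening (A) and the same cadence (imperfect authentic cadence): the second is a restatement, not a consequent, so this is a repeated phrase rather than a period.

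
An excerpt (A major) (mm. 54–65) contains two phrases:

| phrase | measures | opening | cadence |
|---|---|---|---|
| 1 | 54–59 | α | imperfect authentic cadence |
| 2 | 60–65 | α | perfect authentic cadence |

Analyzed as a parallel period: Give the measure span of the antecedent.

measures 54–59

The antecedent is the phrase ending with the weaker cadence (imperfect authentic cadence, phrase 1) and the consequent the one ending more conclusively (perfect authentic cadence, phrase 2); the antecedent is measures 54-59.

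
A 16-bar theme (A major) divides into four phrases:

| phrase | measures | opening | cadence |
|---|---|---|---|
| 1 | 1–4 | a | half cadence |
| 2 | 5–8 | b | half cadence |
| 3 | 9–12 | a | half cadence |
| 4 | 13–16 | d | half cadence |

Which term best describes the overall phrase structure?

phrase group

Phrase 4 ends with a half cadence, no stronger than phrase 2's half cadence, so the four phrases do not form a double period; nor do phrases 3–4 duplicate 1–2, so it is not a repeated period. With no phrase reaching a conclusive cadence, the passage is a phrase group.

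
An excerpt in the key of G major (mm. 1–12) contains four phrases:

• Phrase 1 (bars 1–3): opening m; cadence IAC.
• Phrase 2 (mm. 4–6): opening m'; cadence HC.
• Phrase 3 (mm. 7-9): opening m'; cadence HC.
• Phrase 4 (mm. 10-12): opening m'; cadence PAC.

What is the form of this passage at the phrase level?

Four phrases in two halves: the first half (bars 1-6) ends with a half cadence, the second (bars 7–12) with a perfect authentic cadence — a large antecedent–consequent pair, i.e. a double period.
Phrase 3 begins with the same material as phrase 1, making it parallel.

parallel double period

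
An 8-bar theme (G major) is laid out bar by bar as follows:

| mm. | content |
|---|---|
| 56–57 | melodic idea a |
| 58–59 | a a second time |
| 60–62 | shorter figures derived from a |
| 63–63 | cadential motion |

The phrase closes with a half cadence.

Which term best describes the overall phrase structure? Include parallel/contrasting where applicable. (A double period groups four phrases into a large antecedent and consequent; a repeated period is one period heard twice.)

Basic idea (mm. 56–57) + its repetition (bars 58–59) form the presentation; fragmentation and cadence (mm. 60–63) form the continuation — the 8-bar whole is a sentence.

sentence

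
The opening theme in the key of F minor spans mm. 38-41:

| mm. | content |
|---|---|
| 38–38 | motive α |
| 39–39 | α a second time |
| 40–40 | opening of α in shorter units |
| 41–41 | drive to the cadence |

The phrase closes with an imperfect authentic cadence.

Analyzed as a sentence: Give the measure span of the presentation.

The presentation of a sentence is the basic idea (m. 38) plus its repetition (measure 39); the presentation is therefore mm. 38-39.

measures 38–39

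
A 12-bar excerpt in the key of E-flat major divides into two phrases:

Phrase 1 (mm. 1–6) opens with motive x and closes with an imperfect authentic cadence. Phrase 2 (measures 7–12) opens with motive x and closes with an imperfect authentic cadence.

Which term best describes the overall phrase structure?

repeated phrase

Both phrases have the same opening (x) and the same cadence (imperfect authentic cadence): the second is a restatement, not a consequent, so this is a repeated phrase rather than a period.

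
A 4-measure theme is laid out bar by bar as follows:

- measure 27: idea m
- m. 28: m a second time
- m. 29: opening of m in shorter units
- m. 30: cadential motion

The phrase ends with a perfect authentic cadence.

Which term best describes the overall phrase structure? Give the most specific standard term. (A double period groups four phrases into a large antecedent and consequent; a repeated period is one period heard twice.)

sentence

Basic idea (m. 27) + its repetition (m. 28) form the presentation; fragmentation and cadence (bars 29-30) form the continuation — the 4-bar whole is a sentence.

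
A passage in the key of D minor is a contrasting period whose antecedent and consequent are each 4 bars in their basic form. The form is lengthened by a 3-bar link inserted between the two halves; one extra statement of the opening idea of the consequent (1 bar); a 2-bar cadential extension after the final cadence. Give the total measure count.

Basic contrasting period: 4 + 4 = 8 bars.
8 (basic form) + 3 (link) + 1 (extra statement) + 2 (cadential extension) = 14.

14 measures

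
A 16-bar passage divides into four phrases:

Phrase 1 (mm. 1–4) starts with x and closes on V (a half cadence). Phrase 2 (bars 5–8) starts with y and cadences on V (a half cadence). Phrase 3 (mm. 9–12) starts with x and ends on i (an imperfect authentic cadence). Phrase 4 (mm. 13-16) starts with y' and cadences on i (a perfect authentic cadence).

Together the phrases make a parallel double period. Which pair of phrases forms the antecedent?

In a double period the first pair of phrases (ending half cadence) is the large antecedent and the second pair (ending perfect authentic cadence) is the large consequent; the antecedent is phrases 1 and 2.

phrases 1 and 2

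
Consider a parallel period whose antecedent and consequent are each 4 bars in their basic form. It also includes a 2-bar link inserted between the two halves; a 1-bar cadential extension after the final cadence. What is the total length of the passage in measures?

Basic parallel period: 4 + 4 = 8 bars.
8 (basic form) + 2 (link) + 1 (cadential extension) = 11.

11 measures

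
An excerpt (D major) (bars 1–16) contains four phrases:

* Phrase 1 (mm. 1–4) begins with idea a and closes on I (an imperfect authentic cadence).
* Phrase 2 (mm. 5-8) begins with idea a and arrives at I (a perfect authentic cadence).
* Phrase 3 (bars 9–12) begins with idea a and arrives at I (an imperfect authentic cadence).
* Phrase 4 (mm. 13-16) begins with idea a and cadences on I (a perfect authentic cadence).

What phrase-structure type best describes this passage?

The cadence pattern IAC–PAC–IAC–PAC is weak–strong twice, and phrases 3–4 restate phrases 1–2: a period heard twice, not a double period (which would end weakly at phrase 2).

repeated period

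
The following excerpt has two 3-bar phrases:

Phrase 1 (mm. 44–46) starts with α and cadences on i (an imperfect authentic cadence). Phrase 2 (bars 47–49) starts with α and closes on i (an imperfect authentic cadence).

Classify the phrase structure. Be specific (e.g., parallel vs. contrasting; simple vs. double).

repeated phrase

Both phrases have the same opening (α) and the same cadence (imperfect authentic cadence): the second is a restatement, not a consequent, so this is a repeated phrase rather than a period.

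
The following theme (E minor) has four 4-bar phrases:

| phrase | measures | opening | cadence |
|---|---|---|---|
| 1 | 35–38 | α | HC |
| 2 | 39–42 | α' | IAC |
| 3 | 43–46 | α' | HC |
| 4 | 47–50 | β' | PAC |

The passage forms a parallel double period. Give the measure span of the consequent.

measures 43–50

In a double period the first pair of phrases (ending imperfect authentic cadence) is the large antecedent and the second pair (ending perfect authentic cadence) is the large consequent; the consequent is measures 43–50.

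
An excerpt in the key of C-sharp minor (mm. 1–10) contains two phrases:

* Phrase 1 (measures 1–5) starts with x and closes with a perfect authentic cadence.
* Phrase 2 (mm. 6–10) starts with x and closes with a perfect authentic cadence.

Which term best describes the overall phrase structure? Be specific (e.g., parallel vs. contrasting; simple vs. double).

repeated phrase

Both phrases have the same opening (x) and the same cadence (perfect authentic cadence): the second is a restatement, not a consequent, so this is a repeated phrase rather than a period.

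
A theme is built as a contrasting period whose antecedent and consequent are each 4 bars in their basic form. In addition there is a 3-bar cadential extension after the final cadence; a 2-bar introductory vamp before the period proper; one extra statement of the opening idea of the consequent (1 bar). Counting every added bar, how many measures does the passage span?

14 measures

Basic contrasting period: 4 + 4 = 8 bars.
8 (basic form) + 3 (cadential extension) + 2 (introduction) + 1 (extra statement) = 14.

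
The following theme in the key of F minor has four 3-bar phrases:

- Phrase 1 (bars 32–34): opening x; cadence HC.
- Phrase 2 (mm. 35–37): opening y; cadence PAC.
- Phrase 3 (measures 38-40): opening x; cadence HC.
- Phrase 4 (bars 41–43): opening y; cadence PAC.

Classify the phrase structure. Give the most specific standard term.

repeated period

The cadence pattern HC–PAC–HC–PAC is weak–strong twice, and phrases 3–4 restate phrases 1–2: a period heard twice, not a double period (which would end weakly at phrase 2).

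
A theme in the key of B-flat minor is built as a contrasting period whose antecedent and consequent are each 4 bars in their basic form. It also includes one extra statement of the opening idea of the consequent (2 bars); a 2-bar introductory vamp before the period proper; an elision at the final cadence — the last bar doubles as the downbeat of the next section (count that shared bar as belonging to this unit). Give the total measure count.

Basic contrasting period: 4 + 4 = 8 bars.
8 (basic form) + 2 (extra statement) + 2 (introduction) = 12.
The elision shares a bar with the next section but does not change this unit's count.

12 measures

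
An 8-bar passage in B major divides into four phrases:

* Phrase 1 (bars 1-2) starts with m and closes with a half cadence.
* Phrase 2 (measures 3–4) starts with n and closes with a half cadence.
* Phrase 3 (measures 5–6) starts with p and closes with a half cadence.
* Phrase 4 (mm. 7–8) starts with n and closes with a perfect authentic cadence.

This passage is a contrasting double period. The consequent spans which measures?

measures 5–8

In a double period the four phrases pair into a large antecedent (phrases 1–2, ending half cadence) and a large consequent (phrases 3–4, ending perfect authentic cadence). The consequent spans mm. 5–8.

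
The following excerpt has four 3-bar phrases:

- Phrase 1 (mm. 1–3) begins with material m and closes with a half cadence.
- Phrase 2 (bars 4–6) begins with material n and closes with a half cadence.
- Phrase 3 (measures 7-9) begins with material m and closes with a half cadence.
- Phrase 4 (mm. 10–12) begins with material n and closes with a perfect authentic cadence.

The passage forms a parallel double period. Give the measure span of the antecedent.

In a double period the first pair of phrases (ending half cadence) is the large antecedent and the second pair (ending perfect authentic cadence) is the large consequent; the antecedent is measures 1–6.

measures 1–6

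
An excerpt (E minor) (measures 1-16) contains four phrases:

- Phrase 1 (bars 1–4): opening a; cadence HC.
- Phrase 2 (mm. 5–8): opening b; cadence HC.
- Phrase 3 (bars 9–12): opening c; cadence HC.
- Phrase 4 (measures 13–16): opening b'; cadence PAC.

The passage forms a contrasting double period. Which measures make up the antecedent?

In a double period the first pair of phrases (ending half cadence) is the large antecedent and the second pair (ending perfect authentic cadence) is the large consequent; the antecedent is measures 1–8.

measures 1–8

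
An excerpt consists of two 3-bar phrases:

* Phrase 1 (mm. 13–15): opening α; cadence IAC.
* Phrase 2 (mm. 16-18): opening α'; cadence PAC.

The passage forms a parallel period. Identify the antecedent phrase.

The phrase ending with the weaker cadence (imperfect authentic cadence) is the antecedent; the one ending more conclusively (perfect authentic cadence) is the consequent. The antecedent is phrase 1.

phrase 1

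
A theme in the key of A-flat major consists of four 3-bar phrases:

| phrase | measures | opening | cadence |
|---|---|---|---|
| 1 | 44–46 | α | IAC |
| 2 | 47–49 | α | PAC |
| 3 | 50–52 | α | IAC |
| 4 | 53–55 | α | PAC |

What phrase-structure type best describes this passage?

The cadence pattern IAC–PAC–IAC–PAC is weak–strong twice, and phrases 3–4 restate phrases 1–2: a period heard twice, not a double period (which would end weakly at phrase 2).

repeated period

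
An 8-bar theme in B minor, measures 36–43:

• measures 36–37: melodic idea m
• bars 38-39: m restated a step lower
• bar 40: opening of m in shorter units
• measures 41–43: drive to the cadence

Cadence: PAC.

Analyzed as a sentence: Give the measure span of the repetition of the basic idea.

The presentation of a sentence is the basic idea (bars 36–37) plus its repetition (mm. 38–39); the repetition of the basic idea is therefore mm. 38-39.

measures 38–39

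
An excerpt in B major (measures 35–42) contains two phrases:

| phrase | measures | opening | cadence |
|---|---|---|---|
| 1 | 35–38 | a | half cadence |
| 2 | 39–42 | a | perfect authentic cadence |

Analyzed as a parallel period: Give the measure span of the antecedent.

measures 35–38

The antecedent is the phrase ending with the weaker cadence (half cadence, phrase 1) and the consequent the one ending more conclusively (perfect authentic cadence, phrase 2); the antecedent is mm. 35–38.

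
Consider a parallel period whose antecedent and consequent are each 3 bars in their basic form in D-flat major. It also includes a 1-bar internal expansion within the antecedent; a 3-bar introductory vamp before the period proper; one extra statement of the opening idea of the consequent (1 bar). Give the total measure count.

11 measures

Basic parallel period: 3 + 3 = 6 bars.
6 (basic form) + 1 (internal expansion) + 3 (introduction) + 1 (extra statement) = 11.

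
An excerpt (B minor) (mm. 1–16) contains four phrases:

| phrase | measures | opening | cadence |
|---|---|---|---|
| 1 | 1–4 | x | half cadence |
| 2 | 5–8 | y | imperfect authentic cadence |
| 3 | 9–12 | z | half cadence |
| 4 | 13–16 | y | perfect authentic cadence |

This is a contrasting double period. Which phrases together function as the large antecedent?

In a double period the first pair of phrases (ending imperfect authentic cadence) is the large antecedent and the second pair (ending perfect authentic cadence) is the large consequent; the antecedent is phrases 1 and 2.

phrases 1 and 2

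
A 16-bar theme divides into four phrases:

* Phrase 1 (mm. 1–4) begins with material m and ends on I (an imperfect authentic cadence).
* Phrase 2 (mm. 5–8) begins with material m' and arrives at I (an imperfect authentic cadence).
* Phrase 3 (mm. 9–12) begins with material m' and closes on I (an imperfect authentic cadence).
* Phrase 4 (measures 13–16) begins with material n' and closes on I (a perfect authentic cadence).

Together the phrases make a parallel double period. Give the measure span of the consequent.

In a double period the first pair of phrases (ending imperfect authentic cadence) is the large antecedent and the second pair (ending perfect authentic cadence) is the large consequent; the consequent is measures 9–16.

measures 9–16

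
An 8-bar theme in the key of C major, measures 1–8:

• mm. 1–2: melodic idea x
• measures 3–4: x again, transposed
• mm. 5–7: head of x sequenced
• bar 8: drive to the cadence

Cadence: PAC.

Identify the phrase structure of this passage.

Basic idea (bars 1–2) + its repetition (bars 3–4) form the presentation; fragmentation and cadence (mm. 5–8) form the continuation — the 8-bar whole is a sentence.

sentence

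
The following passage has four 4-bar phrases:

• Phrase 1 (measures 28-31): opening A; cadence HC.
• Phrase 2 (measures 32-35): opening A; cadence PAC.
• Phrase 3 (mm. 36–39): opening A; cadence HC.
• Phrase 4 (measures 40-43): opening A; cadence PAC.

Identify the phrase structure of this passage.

The cadence pattern HC–PAC–HC–PAC is weak–strong twice, and phrases 3–4 restate phrases 1–2: a period heard twice, not a double period (which would end weakly at phrase 2).

repeated period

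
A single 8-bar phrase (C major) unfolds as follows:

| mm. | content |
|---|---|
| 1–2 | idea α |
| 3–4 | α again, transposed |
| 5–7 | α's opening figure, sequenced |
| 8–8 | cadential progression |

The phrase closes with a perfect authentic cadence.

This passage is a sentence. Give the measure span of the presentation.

measures 1–4

The presentation of a sentence is the basic idea (mm. 1–2) plus its repetition (mm. 3-4); the presentation is therefore bars 1–4.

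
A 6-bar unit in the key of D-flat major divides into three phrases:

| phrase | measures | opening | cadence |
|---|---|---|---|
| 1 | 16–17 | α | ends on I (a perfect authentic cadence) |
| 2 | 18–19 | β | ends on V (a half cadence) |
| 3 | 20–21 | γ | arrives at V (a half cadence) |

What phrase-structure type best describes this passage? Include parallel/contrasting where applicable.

phrase group

The final phrase closes with a half cadence, which is not stronger than the preceding half cadence; the 3 phrases lack an overall antecedent–consequent design and so form a phrase group.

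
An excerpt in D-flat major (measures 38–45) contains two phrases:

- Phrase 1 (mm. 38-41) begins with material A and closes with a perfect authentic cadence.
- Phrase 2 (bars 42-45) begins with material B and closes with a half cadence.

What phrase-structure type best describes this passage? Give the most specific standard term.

The second phrase closes with a half cadence, which is not stronger than the first phrase's perfect authentic cadence; without a weak→strong cadential pair there is no antecedent–consequent relationship, so this is a phrase group rather than a period.

phrase group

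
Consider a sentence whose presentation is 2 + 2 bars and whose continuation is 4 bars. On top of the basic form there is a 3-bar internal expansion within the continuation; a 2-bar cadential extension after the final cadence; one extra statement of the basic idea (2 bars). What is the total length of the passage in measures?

Basic sentence: 2 + 2 + 4 = 8 bars.
8 (basic form) + 3 (internal expansion) + 2 (cadential extension) + 2 (extra statement) = 15.

15 measures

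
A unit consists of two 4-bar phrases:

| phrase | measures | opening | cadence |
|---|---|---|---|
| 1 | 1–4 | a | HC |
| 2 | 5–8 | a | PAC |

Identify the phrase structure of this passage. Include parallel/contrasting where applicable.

parallel period

Phrase 1 ends with a half cadence (weaker) and phrase 2 with a perfect authentic cadence (stronger): antecedent + consequent = a period.
The two phrases open with the same material (a / a), so the period is parallel.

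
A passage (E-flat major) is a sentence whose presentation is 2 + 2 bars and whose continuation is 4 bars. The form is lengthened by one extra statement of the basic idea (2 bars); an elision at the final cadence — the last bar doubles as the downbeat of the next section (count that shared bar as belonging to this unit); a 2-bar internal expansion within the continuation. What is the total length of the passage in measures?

Basic sentence: 2 + 2 + 4 = 8 bars.
8 (basic form) + 2 (extra statement) + 2 (internal expansion) = 12.
The elision shares a bar with the next section but does not change this unit's count.

12 measures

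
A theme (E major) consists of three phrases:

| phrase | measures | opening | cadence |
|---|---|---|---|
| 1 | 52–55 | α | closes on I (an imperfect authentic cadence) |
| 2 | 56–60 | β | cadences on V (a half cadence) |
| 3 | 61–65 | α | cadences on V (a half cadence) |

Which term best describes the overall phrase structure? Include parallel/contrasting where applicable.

phrase group

The final phrase closes with a half cadence, which is not stronger than the preceding half cadence; the 3 phrases lack an overall antecedent–consequent design and so form a phrase group.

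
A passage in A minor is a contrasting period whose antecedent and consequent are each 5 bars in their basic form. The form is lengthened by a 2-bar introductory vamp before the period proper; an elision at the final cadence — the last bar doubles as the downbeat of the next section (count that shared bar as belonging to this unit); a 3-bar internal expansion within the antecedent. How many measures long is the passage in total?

15 measures

Basic contrasting period: 5 + 5 = 10 bars.
10 (basic form) + 2 (introduction) + 3 (internal expansion) = 15.
The elision shares a bar with the next section but does not change this unit's count.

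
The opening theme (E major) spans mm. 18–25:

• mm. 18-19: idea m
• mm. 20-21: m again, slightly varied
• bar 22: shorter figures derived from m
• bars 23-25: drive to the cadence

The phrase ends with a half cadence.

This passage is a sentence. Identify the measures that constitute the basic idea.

The presentation of a sentence is the basic idea (mm. 18-19) plus its repetition (mm. 20–21); the basic idea is therefore mm. 18-19.

measures 18–19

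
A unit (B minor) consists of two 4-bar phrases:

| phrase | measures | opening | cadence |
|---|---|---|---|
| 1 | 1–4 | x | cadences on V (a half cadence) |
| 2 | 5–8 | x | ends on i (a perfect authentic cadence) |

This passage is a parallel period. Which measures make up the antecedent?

The antecedent is the phrase ending with the weaker cadence (half cadence, phrase 1) and the consequent the one ending more conclusively (perfect authentic cadence, phrase 2); the antecedent is measures 1–4.

measures 1–4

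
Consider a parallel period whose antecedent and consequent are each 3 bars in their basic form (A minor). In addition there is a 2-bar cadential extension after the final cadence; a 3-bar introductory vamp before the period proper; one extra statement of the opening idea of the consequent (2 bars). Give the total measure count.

Basic parallel period: 3 + 3 = 6 bars.
6 (basic form) + 2 (cadential extension) + 3 (introduction) + 2 (extra statement) = 13.

13 measures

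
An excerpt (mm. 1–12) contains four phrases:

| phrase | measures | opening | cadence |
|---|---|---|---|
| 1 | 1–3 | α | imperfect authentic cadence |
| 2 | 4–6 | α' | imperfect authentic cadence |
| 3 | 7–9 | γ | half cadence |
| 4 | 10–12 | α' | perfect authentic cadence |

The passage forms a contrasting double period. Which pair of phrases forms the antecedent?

In a double period the first pair of phrases (ending imperfect authentic cadence) is the large antecedent and the second pair (ending perfect authentic cadence) is the large consequent; the antecedent is phrases 1 and 2.

phrases 1 and 2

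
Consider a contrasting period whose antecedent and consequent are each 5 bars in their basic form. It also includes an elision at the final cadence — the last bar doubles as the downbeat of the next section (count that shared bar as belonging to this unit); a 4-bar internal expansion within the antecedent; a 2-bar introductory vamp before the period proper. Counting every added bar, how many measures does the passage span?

Basic contrasting period: 5 + 5 = 10 bars.
10 (basic form) + 4 (internal expansion) + 2 (introduction) = 16.
The elision shares a bar with the next section but does not change this unit's count.

16 measures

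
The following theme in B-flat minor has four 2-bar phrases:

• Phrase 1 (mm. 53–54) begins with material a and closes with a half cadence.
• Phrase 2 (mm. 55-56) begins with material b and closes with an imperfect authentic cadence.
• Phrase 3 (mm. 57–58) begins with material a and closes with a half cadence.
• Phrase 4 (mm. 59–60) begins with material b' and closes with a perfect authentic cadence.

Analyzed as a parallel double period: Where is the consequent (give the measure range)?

measures 57–60

In a double period the four phrases pair into a large antecedent (phrases 1–2, ending imperfect authentic cadence) and a large consequent (phrases 3–4, ending perfect authentic cadence). The consequent spans mm. 57-60.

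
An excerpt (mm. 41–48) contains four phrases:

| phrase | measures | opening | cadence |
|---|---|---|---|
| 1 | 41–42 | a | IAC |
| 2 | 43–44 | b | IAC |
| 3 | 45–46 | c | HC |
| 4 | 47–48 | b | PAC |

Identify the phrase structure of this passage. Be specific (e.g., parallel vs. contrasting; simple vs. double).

contrasting double period

Four phrases in two halves: the first half (bars 41–44) ends with an imperfect authentic cadence, the second (mm. 45–48) with a perfect authentic cadence — a large antecedent–consequent pair, i.e. a double period.
Phrase 3 begins with different material from phrase 1, making it contrasting.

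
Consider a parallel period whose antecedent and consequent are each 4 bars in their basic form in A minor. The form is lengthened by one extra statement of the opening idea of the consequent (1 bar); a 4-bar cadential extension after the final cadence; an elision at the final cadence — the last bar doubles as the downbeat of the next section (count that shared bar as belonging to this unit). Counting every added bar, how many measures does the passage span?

13 measures

Basic parallel period: 4 + 4 = 8 bars.
8 (basic form) + 1 (extra statement) + 4 (cadential extension) = 13.
The elision shares a bar with the next section but does not change this unit's count.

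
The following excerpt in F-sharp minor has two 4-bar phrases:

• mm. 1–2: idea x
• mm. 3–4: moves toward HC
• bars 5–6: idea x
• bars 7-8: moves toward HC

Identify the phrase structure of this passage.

repeated phrase

Both phrases have the same opening (x) and the same cadence (half cadence): the second is a restatement, not a consequent, so this is a repeated phrase rather than a period.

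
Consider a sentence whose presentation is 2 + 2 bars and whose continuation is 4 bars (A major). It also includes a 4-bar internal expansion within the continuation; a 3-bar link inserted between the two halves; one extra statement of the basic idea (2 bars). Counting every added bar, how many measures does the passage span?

Basic sentence: 2 + 2 + 4 = 8 bars.
8 (basic form) + 4 (internal expansion) + 3 (link) + 2 (extra statement) = 17.

17 measures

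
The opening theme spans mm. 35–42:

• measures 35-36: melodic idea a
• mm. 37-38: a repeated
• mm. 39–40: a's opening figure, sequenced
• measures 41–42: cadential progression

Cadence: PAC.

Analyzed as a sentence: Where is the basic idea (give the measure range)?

The presentation of a sentence is the basic idea (mm. 35–36) plus its repetition (mm. 37-38); the basic idea is therefore mm. 35-36.

measures 35–36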